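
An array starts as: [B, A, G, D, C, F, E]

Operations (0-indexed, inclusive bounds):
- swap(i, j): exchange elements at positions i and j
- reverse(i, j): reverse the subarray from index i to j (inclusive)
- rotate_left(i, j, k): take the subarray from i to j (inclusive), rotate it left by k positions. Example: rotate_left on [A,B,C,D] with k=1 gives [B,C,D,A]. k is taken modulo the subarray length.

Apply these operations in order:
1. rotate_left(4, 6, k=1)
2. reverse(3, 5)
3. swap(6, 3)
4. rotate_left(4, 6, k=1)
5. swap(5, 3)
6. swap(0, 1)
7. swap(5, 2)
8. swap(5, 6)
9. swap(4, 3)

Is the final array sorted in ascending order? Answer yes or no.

After 1 (rotate_left(4, 6, k=1)): [B, A, G, D, F, E, C]
After 2 (reverse(3, 5)): [B, A, G, E, F, D, C]
After 3 (swap(6, 3)): [B, A, G, C, F, D, E]
After 4 (rotate_left(4, 6, k=1)): [B, A, G, C, D, E, F]
After 5 (swap(5, 3)): [B, A, G, E, D, C, F]
After 6 (swap(0, 1)): [A, B, G, E, D, C, F]
After 7 (swap(5, 2)): [A, B, C, E, D, G, F]
After 8 (swap(5, 6)): [A, B, C, E, D, F, G]
After 9 (swap(4, 3)): [A, B, C, D, E, F, G]

Answer: yes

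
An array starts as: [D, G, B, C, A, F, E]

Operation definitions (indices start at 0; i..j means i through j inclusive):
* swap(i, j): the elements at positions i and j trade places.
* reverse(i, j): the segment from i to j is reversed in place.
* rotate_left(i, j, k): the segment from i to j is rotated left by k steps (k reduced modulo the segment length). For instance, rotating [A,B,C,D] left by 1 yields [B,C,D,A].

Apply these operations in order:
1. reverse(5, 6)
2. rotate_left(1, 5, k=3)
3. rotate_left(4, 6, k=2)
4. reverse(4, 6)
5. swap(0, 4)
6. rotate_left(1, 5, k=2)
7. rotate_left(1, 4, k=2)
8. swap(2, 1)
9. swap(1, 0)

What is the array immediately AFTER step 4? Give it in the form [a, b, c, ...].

After 1 (reverse(5, 6)): [D, G, B, C, A, E, F]
After 2 (rotate_left(1, 5, k=3)): [D, A, E, G, B, C, F]
After 3 (rotate_left(4, 6, k=2)): [D, A, E, G, F, B, C]
After 4 (reverse(4, 6)): [D, A, E, G, C, B, F]

Answer: [D, A, E, G, C, B, F]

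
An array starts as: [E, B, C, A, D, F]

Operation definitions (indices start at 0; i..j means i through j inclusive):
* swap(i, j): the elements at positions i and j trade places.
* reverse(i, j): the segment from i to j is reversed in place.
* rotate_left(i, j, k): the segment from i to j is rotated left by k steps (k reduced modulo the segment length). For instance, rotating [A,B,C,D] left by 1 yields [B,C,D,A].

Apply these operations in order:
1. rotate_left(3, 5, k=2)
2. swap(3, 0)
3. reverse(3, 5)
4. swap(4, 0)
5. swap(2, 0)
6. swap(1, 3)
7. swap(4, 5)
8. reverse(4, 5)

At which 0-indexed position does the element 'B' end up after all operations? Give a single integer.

After 1 (rotate_left(3, 5, k=2)): [E, B, C, F, A, D]
After 2 (swap(3, 0)): [F, B, C, E, A, D]
After 3 (reverse(3, 5)): [F, B, C, D, A, E]
After 4 (swap(4, 0)): [A, B, C, D, F, E]
After 5 (swap(2, 0)): [C, B, A, D, F, E]
After 6 (swap(1, 3)): [C, D, A, B, F, E]
After 7 (swap(4, 5)): [C, D, A, B, E, F]
After 8 (reverse(4, 5)): [C, D, A, B, F, E]

Answer: 3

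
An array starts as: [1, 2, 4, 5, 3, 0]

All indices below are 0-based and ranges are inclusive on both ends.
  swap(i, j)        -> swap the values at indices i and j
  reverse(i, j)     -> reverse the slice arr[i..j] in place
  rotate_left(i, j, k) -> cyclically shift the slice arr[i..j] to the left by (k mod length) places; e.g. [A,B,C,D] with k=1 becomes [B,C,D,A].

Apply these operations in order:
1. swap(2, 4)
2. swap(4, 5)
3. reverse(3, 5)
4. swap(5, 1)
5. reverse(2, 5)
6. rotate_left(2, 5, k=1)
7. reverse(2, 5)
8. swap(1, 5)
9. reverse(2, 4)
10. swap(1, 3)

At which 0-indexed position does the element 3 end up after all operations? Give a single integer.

After 1 (swap(2, 4)): [1, 2, 3, 5, 4, 0]
After 2 (swap(4, 5)): [1, 2, 3, 5, 0, 4]
After 3 (reverse(3, 5)): [1, 2, 3, 4, 0, 5]
After 4 (swap(5, 1)): [1, 5, 3, 4, 0, 2]
After 5 (reverse(2, 5)): [1, 5, 2, 0, 4, 3]
After 6 (rotate_left(2, 5, k=1)): [1, 5, 0, 4, 3, 2]
After 7 (reverse(2, 5)): [1, 5, 2, 3, 4, 0]
After 8 (swap(1, 5)): [1, 0, 2, 3, 4, 5]
After 9 (reverse(2, 4)): [1, 0, 4, 3, 2, 5]
After 10 (swap(1, 3)): [1, 3, 4, 0, 2, 5]

Answer: 1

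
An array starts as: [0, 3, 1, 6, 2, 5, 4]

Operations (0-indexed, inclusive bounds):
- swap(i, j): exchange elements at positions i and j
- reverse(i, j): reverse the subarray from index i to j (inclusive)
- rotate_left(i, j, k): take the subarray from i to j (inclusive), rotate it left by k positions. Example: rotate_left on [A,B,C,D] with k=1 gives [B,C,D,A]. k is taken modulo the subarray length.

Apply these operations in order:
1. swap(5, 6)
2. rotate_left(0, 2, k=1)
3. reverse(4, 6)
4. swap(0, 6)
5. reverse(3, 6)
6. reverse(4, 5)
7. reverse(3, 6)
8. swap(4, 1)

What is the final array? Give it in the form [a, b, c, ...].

Answer: [2, 4, 0, 6, 1, 5, 3]

Derivation:
After 1 (swap(5, 6)): [0, 3, 1, 6, 2, 4, 5]
After 2 (rotate_left(0, 2, k=1)): [3, 1, 0, 6, 2, 4, 5]
After 3 (reverse(4, 6)): [3, 1, 0, 6, 5, 4, 2]
After 4 (swap(0, 6)): [2, 1, 0, 6, 5, 4, 3]
After 5 (reverse(3, 6)): [2, 1, 0, 3, 4, 5, 6]
After 6 (reverse(4, 5)): [2, 1, 0, 3, 5, 4, 6]
After 7 (reverse(3, 6)): [2, 1, 0, 6, 4, 5, 3]
After 8 (swap(4, 1)): [2, 4, 0, 6, 1, 5, 3]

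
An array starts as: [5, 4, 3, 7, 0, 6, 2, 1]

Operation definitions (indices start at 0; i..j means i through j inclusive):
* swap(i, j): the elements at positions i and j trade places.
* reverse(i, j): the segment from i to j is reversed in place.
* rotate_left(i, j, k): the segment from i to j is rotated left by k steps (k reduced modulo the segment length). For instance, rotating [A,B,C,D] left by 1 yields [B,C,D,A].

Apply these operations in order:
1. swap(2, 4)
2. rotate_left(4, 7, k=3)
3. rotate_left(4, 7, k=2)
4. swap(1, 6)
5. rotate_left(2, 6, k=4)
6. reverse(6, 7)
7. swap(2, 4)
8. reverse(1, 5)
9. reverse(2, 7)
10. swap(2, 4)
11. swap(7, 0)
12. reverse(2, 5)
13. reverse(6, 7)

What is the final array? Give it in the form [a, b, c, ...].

Answer: [4, 6, 7, 2, 3, 1, 5, 0]

Derivation:
After 1 (swap(2, 4)): [5, 4, 0, 7, 3, 6, 2, 1]
After 2 (rotate_left(4, 7, k=3)): [5, 4, 0, 7, 1, 3, 6, 2]
After 3 (rotate_left(4, 7, k=2)): [5, 4, 0, 7, 6, 2, 1, 3]
After 4 (swap(1, 6)): [5, 1, 0, 7, 6, 2, 4, 3]
After 5 (rotate_left(2, 6, k=4)): [5, 1, 4, 0, 7, 6, 2, 3]
After 6 (reverse(6, 7)): [5, 1, 4, 0, 7, 6, 3, 2]
After 7 (swap(2, 4)): [5, 1, 7, 0, 4, 6, 3, 2]
After 8 (reverse(1, 5)): [5, 6, 4, 0, 7, 1, 3, 2]
After 9 (reverse(2, 7)): [5, 6, 2, 3, 1, 7, 0, 4]
After 10 (swap(2, 4)): [5, 6, 1, 3, 2, 7, 0, 4]
After 11 (swap(7, 0)): [4, 6, 1, 3, 2, 7, 0, 5]
After 12 (reverse(2, 5)): [4, 6, 7, 2, 3, 1, 0, 5]
After 13 (reverse(6, 7)): [4, 6, 7, 2, 3, 1, 5, 0]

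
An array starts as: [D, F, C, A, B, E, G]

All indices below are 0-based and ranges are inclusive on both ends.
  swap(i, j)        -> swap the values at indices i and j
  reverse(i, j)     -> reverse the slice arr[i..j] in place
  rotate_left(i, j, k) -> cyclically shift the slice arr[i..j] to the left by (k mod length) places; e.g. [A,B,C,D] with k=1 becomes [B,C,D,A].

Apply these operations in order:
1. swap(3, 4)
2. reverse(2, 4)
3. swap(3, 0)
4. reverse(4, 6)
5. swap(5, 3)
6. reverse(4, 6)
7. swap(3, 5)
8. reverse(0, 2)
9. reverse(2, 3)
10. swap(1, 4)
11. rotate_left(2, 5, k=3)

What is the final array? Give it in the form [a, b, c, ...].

Answer: [A, C, E, D, B, F, G]

Derivation:
After 1 (swap(3, 4)): [D, F, C, B, A, E, G]
After 2 (reverse(2, 4)): [D, F, A, B, C, E, G]
After 3 (swap(3, 0)): [B, F, A, D, C, E, G]
After 4 (reverse(4, 6)): [B, F, A, D, G, E, C]
After 5 (swap(5, 3)): [B, F, A, E, G, D, C]
After 6 (reverse(4, 6)): [B, F, A, E, C, D, G]
After 7 (swap(3, 5)): [B, F, A, D, C, E, G]
After 8 (reverse(0, 2)): [A, F, B, D, C, E, G]
After 9 (reverse(2, 3)): [A, F, D, B, C, E, G]
After 10 (swap(1, 4)): [A, C, D, B, F, E, G]
After 11 (rotate_left(2, 5, k=3)): [A, C, E, D, B, F, G]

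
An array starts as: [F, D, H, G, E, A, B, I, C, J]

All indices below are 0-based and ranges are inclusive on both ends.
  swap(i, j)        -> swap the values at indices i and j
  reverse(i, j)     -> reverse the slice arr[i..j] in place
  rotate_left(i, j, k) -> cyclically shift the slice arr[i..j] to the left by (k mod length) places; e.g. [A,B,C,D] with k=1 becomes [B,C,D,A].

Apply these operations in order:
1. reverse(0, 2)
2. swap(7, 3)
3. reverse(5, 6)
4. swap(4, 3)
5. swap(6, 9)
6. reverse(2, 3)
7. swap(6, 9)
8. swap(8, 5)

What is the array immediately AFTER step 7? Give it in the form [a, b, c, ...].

After 1 (reverse(0, 2)): [H, D, F, G, E, A, B, I, C, J]
After 2 (swap(7, 3)): [H, D, F, I, E, A, B, G, C, J]
After 3 (reverse(5, 6)): [H, D, F, I, E, B, A, G, C, J]
After 4 (swap(4, 3)): [H, D, F, E, I, B, A, G, C, J]
After 5 (swap(6, 9)): [H, D, F, E, I, B, J, G, C, A]
After 6 (reverse(2, 3)): [H, D, E, F, I, B, J, G, C, A]
After 7 (swap(6, 9)): [H, D, E, F, I, B, A, G, C, J]

Answer: [H, D, E, F, I, B, A, G, C, J]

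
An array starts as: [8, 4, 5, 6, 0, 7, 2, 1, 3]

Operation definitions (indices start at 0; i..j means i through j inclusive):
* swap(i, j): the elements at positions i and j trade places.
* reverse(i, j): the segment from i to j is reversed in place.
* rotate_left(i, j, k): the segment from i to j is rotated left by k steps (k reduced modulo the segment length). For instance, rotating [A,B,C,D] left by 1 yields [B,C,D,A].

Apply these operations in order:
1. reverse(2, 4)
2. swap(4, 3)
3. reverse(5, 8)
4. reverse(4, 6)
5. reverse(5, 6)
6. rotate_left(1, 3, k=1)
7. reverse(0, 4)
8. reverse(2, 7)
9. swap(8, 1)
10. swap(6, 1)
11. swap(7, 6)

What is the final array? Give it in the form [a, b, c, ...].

Answer: [1, 0, 2, 3, 6, 8, 5, 7, 4]

Derivation:
After 1 (reverse(2, 4)): [8, 4, 0, 6, 5, 7, 2, 1, 3]
After 2 (swap(4, 3)): [8, 4, 0, 5, 6, 7, 2, 1, 3]
After 3 (reverse(5, 8)): [8, 4, 0, 5, 6, 3, 1, 2, 7]
After 4 (reverse(4, 6)): [8, 4, 0, 5, 1, 3, 6, 2, 7]
After 5 (reverse(5, 6)): [8, 4, 0, 5, 1, 6, 3, 2, 7]
After 6 (rotate_left(1, 3, k=1)): [8, 0, 5, 4, 1, 6, 3, 2, 7]
After 7 (reverse(0, 4)): [1, 4, 5, 0, 8, 6, 3, 2, 7]
After 8 (reverse(2, 7)): [1, 4, 2, 3, 6, 8, 0, 5, 7]
After 9 (swap(8, 1)): [1, 7, 2, 3, 6, 8, 0, 5, 4]
After 10 (swap(6, 1)): [1, 0, 2, 3, 6, 8, 7, 5, 4]
After 11 (swap(7, 6)): [1, 0, 2, 3, 6, 8, 5, 7, 4]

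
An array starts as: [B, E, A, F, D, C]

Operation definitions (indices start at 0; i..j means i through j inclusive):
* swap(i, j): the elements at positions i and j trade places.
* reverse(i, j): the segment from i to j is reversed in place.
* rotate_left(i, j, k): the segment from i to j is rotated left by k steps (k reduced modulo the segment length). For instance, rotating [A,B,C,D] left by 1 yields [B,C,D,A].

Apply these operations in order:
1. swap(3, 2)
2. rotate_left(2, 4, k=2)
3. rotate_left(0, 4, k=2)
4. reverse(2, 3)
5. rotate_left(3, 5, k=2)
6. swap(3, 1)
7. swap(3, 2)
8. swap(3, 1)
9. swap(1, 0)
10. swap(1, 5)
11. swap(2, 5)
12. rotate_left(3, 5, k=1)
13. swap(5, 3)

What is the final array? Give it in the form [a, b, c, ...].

After 1 (swap(3, 2)): [B, E, F, A, D, C]
After 2 (rotate_left(2, 4, k=2)): [B, E, D, F, A, C]
After 3 (rotate_left(0, 4, k=2)): [D, F, A, B, E, C]
After 4 (reverse(2, 3)): [D, F, B, A, E, C]
After 5 (rotate_left(3, 5, k=2)): [D, F, B, C, A, E]
After 6 (swap(3, 1)): [D, C, B, F, A, E]
After 7 (swap(3, 2)): [D, C, F, B, A, E]
After 8 (swap(3, 1)): [D, B, F, C, A, E]
After 9 (swap(1, 0)): [B, D, F, C, A, E]
After 10 (swap(1, 5)): [B, E, F, C, A, D]
After 11 (swap(2, 5)): [B, E, D, C, A, F]
After 12 (rotate_left(3, 5, k=1)): [B, E, D, A, F, C]
After 13 (swap(5, 3)): [B, E, D, C, F, A]

Answer: [B, E, D, C, F, A]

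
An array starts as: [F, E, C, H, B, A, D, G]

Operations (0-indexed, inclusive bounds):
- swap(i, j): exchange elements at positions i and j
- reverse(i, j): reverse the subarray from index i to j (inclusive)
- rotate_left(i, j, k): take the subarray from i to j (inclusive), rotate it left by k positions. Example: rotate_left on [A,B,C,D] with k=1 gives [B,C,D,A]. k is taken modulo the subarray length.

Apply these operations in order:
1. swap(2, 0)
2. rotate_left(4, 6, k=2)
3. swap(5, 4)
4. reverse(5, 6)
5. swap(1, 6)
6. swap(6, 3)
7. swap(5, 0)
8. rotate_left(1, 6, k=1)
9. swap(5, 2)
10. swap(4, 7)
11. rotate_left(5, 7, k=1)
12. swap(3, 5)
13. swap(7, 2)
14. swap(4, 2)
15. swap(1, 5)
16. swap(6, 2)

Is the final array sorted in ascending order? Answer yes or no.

After 1 (swap(2, 0)): [C, E, F, H, B, A, D, G]
After 2 (rotate_left(4, 6, k=2)): [C, E, F, H, D, B, A, G]
After 3 (swap(5, 4)): [C, E, F, H, B, D, A, G]
After 4 (reverse(5, 6)): [C, E, F, H, B, A, D, G]
After 5 (swap(1, 6)): [C, D, F, H, B, A, E, G]
After 6 (swap(6, 3)): [C, D, F, E, B, A, H, G]
After 7 (swap(5, 0)): [A, D, F, E, B, C, H, G]
After 8 (rotate_left(1, 6, k=1)): [A, F, E, B, C, H, D, G]
After 9 (swap(5, 2)): [A, F, H, B, C, E, D, G]
After 10 (swap(4, 7)): [A, F, H, B, G, E, D, C]
After 11 (rotate_left(5, 7, k=1)): [A, F, H, B, G, D, C, E]
After 12 (swap(3, 5)): [A, F, H, D, G, B, C, E]
After 13 (swap(7, 2)): [A, F, E, D, G, B, C, H]
After 14 (swap(4, 2)): [A, F, G, D, E, B, C, H]
After 15 (swap(1, 5)): [A, B, G, D, E, F, C, H]
After 16 (swap(6, 2)): [A, B, C, D, E, F, G, H]

Answer: yes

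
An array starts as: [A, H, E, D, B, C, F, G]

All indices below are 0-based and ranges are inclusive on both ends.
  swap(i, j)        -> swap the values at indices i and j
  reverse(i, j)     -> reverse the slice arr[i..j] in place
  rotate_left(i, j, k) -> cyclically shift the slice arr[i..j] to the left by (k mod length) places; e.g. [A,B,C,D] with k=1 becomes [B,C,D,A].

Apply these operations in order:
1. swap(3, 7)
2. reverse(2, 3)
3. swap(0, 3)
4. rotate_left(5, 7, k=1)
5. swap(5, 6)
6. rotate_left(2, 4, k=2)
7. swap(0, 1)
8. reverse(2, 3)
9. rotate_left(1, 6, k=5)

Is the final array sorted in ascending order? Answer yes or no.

After 1 (swap(3, 7)): [A, H, E, G, B, C, F, D]
After 2 (reverse(2, 3)): [A, H, G, E, B, C, F, D]
After 3 (swap(0, 3)): [E, H, G, A, B, C, F, D]
After 4 (rotate_left(5, 7, k=1)): [E, H, G, A, B, F, D, C]
After 5 (swap(5, 6)): [E, H, G, A, B, D, F, C]
After 6 (rotate_left(2, 4, k=2)): [E, H, B, G, A, D, F, C]
After 7 (swap(0, 1)): [H, E, B, G, A, D, F, C]
After 8 (reverse(2, 3)): [H, E, G, B, A, D, F, C]
After 9 (rotate_left(1, 6, k=5)): [H, F, E, G, B, A, D, C]

Answer: no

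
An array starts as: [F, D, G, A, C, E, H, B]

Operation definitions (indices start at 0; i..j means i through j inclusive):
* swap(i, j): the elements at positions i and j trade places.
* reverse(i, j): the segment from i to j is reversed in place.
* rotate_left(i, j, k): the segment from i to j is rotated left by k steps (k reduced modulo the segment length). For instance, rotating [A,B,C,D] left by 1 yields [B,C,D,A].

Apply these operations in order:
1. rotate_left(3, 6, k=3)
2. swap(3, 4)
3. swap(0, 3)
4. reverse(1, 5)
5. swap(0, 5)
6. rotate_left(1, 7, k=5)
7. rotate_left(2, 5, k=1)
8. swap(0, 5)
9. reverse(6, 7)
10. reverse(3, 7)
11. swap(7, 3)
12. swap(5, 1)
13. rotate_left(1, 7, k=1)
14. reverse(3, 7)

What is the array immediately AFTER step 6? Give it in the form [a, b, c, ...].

After 1 (rotate_left(3, 6, k=3)): [F, D, G, H, A, C, E, B]
After 2 (swap(3, 4)): [F, D, G, A, H, C, E, B]
After 3 (swap(0, 3)): [A, D, G, F, H, C, E, B]
After 4 (reverse(1, 5)): [A, C, H, F, G, D, E, B]
After 5 (swap(0, 5)): [D, C, H, F, G, A, E, B]
After 6 (rotate_left(1, 7, k=5)): [D, E, B, C, H, F, G, A]

Answer: [D, E, B, C, H, F, G, A]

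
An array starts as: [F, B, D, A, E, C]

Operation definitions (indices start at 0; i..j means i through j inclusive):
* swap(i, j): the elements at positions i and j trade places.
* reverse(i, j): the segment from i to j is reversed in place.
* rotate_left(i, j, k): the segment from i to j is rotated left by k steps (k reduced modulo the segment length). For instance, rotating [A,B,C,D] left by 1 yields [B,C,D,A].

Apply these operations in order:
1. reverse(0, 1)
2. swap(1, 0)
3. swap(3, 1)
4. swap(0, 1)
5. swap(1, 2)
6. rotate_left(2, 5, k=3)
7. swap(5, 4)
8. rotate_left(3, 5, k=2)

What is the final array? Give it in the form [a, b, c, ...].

After 1 (reverse(0, 1)): [B, F, D, A, E, C]
After 2 (swap(1, 0)): [F, B, D, A, E, C]
After 3 (swap(3, 1)): [F, A, D, B, E, C]
After 4 (swap(0, 1)): [A, F, D, B, E, C]
After 5 (swap(1, 2)): [A, D, F, B, E, C]
After 6 (rotate_left(2, 5, k=3)): [A, D, C, F, B, E]
After 7 (swap(5, 4)): [A, D, C, F, E, B]
After 8 (rotate_left(3, 5, k=2)): [A, D, C, B, F, E]

Answer: [A, D, C, B, F, E]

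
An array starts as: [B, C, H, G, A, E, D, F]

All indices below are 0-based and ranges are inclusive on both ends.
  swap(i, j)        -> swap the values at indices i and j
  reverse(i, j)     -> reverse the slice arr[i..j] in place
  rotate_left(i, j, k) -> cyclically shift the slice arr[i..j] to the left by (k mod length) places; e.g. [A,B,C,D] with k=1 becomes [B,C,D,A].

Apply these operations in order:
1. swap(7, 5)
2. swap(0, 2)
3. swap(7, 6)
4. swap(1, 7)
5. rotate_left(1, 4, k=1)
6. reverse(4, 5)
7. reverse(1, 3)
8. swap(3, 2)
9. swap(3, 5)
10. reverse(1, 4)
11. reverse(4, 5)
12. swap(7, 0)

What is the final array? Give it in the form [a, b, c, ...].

After 1 (swap(7, 5)): [B, C, H, G, A, F, D, E]
After 2 (swap(0, 2)): [H, C, B, G, A, F, D, E]
After 3 (swap(7, 6)): [H, C, B, G, A, F, E, D]
After 4 (swap(1, 7)): [H, D, B, G, A, F, E, C]
After 5 (rotate_left(1, 4, k=1)): [H, B, G, A, D, F, E, C]
After 6 (reverse(4, 5)): [H, B, G, A, F, D, E, C]
After 7 (reverse(1, 3)): [H, A, G, B, F, D, E, C]
After 8 (swap(3, 2)): [H, A, B, G, F, D, E, C]
After 9 (swap(3, 5)): [H, A, B, D, F, G, E, C]
After 10 (reverse(1, 4)): [H, F, D, B, A, G, E, C]
After 11 (reverse(4, 5)): [H, F, D, B, G, A, E, C]
After 12 (swap(7, 0)): [C, F, D, B, G, A, E, H]

Answer: [C, F, D, B, G, A, E, H]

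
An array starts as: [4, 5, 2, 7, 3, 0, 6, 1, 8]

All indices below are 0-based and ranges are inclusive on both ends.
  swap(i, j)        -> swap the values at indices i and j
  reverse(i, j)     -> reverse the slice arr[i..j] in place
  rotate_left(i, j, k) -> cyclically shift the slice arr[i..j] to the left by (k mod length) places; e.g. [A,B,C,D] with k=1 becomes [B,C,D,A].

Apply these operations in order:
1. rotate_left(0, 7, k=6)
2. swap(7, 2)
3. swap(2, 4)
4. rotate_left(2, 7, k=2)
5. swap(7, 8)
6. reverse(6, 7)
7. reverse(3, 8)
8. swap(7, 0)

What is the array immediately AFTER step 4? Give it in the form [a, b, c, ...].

Answer: [6, 1, 0, 7, 3, 4, 2, 5, 8]

Derivation:
After 1 (rotate_left(0, 7, k=6)): [6, 1, 4, 5, 2, 7, 3, 0, 8]
After 2 (swap(7, 2)): [6, 1, 0, 5, 2, 7, 3, 4, 8]
After 3 (swap(2, 4)): [6, 1, 2, 5, 0, 7, 3, 4, 8]
After 4 (rotate_left(2, 7, k=2)): [6, 1, 0, 7, 3, 4, 2, 5, 8]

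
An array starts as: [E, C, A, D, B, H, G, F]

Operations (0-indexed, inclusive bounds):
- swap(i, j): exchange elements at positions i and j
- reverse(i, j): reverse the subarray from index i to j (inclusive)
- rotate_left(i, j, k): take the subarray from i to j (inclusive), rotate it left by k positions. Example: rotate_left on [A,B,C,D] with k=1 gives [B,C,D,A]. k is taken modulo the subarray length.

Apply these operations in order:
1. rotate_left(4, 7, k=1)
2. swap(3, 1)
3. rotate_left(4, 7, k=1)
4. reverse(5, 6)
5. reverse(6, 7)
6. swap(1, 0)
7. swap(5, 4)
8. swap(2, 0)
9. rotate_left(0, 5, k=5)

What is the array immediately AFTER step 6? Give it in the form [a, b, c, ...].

After 1 (rotate_left(4, 7, k=1)): [E, C, A, D, H, G, F, B]
After 2 (swap(3, 1)): [E, D, A, C, H, G, F, B]
After 3 (rotate_left(4, 7, k=1)): [E, D, A, C, G, F, B, H]
After 4 (reverse(5, 6)): [E, D, A, C, G, B, F, H]
After 5 (reverse(6, 7)): [E, D, A, C, G, B, H, F]
After 6 (swap(1, 0)): [D, E, A, C, G, B, H, F]

Answer: [D, E, A, C, G, B, H, F]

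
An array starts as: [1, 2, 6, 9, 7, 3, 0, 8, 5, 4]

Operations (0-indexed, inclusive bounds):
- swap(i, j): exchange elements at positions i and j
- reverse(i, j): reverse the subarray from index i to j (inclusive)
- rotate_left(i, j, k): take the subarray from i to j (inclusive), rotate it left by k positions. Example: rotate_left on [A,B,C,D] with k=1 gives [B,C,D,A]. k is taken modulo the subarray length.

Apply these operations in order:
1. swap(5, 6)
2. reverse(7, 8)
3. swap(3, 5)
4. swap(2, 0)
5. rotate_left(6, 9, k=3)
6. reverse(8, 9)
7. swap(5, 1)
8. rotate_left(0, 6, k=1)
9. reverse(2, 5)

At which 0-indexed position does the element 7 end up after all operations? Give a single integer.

Answer: 4

Derivation:
After 1 (swap(5, 6)): [1, 2, 6, 9, 7, 0, 3, 8, 5, 4]
After 2 (reverse(7, 8)): [1, 2, 6, 9, 7, 0, 3, 5, 8, 4]
After 3 (swap(3, 5)): [1, 2, 6, 0, 7, 9, 3, 5, 8, 4]
After 4 (swap(2, 0)): [6, 2, 1, 0, 7, 9, 3, 5, 8, 4]
After 5 (rotate_left(6, 9, k=3)): [6, 2, 1, 0, 7, 9, 4, 3, 5, 8]
After 6 (reverse(8, 9)): [6, 2, 1, 0, 7, 9, 4, 3, 8, 5]
After 7 (swap(5, 1)): [6, 9, 1, 0, 7, 2, 4, 3, 8, 5]
After 8 (rotate_left(0, 6, k=1)): [9, 1, 0, 7, 2, 4, 6, 3, 8, 5]
After 9 (reverse(2, 5)): [9, 1, 4, 2, 7, 0, 6, 3, 8, 5]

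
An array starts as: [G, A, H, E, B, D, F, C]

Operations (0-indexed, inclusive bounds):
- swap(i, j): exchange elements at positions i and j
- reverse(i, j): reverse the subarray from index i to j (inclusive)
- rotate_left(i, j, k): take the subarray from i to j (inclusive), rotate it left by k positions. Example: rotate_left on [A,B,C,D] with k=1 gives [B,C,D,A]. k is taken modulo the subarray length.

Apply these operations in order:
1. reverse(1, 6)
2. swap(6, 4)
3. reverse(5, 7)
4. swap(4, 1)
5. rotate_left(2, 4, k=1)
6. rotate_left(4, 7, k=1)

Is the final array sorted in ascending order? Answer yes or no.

Answer: no

Derivation:
After 1 (reverse(1, 6)): [G, F, D, B, E, H, A, C]
After 2 (swap(6, 4)): [G, F, D, B, A, H, E, C]
After 3 (reverse(5, 7)): [G, F, D, B, A, C, E, H]
After 4 (swap(4, 1)): [G, A, D, B, F, C, E, H]
After 5 (rotate_left(2, 4, k=1)): [G, A, B, F, D, C, E, H]
After 6 (rotate_left(4, 7, k=1)): [G, A, B, F, C, E, H, D]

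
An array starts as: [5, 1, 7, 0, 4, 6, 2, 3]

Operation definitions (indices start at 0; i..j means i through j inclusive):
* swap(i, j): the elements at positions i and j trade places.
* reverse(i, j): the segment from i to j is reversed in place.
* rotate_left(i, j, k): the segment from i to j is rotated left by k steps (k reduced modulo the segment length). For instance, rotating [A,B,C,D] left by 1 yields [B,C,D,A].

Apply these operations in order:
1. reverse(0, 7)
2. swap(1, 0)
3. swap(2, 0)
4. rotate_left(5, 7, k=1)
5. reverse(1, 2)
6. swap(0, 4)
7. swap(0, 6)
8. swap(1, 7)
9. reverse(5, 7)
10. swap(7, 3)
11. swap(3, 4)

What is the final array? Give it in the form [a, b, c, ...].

After 1 (reverse(0, 7)): [3, 2, 6, 4, 0, 7, 1, 5]
After 2 (swap(1, 0)): [2, 3, 6, 4, 0, 7, 1, 5]
After 3 (swap(2, 0)): [6, 3, 2, 4, 0, 7, 1, 5]
After 4 (rotate_left(5, 7, k=1)): [6, 3, 2, 4, 0, 1, 5, 7]
After 5 (reverse(1, 2)): [6, 2, 3, 4, 0, 1, 5, 7]
After 6 (swap(0, 4)): [0, 2, 3, 4, 6, 1, 5, 7]
After 7 (swap(0, 6)): [5, 2, 3, 4, 6, 1, 0, 7]
After 8 (swap(1, 7)): [5, 7, 3, 4, 6, 1, 0, 2]
After 9 (reverse(5, 7)): [5, 7, 3, 4, 6, 2, 0, 1]
After 10 (swap(7, 3)): [5, 7, 3, 1, 6, 2, 0, 4]
After 11 (swap(3, 4)): [5, 7, 3, 6, 1, 2, 0, 4]

Answer: [5, 7, 3, 6, 1, 2, 0, 4]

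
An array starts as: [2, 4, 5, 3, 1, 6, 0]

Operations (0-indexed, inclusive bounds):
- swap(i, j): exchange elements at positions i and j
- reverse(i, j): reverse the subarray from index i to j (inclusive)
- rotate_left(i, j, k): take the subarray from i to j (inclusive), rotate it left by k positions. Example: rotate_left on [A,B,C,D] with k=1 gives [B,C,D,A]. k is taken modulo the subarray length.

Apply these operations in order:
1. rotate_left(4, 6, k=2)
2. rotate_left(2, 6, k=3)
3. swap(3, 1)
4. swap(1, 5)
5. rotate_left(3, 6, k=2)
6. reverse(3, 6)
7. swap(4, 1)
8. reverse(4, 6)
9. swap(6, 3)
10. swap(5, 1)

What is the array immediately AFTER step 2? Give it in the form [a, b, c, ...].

Answer: [2, 4, 1, 6, 5, 3, 0]

Derivation:
After 1 (rotate_left(4, 6, k=2)): [2, 4, 5, 3, 0, 1, 6]
After 2 (rotate_left(2, 6, k=3)): [2, 4, 1, 6, 5, 3, 0]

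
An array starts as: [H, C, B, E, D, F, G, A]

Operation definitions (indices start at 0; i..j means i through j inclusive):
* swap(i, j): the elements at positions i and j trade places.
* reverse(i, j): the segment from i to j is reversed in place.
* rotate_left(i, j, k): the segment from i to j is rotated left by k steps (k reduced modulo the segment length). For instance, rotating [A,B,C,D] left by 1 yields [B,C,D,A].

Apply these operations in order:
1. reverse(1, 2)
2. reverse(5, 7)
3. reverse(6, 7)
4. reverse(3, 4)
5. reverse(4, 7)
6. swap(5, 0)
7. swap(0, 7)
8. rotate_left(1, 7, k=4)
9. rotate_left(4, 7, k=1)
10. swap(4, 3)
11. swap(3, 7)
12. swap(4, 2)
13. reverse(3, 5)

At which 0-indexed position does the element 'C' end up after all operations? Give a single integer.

After 1 (reverse(1, 2)): [H, B, C, E, D, F, G, A]
After 2 (reverse(5, 7)): [H, B, C, E, D, A, G, F]
After 3 (reverse(6, 7)): [H, B, C, E, D, A, F, G]
After 4 (reverse(3, 4)): [H, B, C, D, E, A, F, G]
After 5 (reverse(4, 7)): [H, B, C, D, G, F, A, E]
After 6 (swap(5, 0)): [F, B, C, D, G, H, A, E]
After 7 (swap(0, 7)): [E, B, C, D, G, H, A, F]
After 8 (rotate_left(1, 7, k=4)): [E, H, A, F, B, C, D, G]
After 9 (rotate_left(4, 7, k=1)): [E, H, A, F, C, D, G, B]
After 10 (swap(4, 3)): [E, H, A, C, F, D, G, B]
After 11 (swap(3, 7)): [E, H, A, B, F, D, G, C]
After 12 (swap(4, 2)): [E, H, F, B, A, D, G, C]
After 13 (reverse(3, 5)): [E, H, F, D, A, B, G, C]

Answer: 7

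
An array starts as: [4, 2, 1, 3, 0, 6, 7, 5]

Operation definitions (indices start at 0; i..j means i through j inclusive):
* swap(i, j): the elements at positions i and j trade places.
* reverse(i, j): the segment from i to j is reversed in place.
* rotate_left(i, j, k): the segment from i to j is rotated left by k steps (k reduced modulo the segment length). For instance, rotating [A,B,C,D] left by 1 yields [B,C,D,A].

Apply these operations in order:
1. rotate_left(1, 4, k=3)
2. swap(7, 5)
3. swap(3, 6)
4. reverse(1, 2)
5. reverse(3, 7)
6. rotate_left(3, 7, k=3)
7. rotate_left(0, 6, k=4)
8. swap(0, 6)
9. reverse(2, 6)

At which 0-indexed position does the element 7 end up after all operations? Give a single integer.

After 1 (rotate_left(1, 4, k=3)): [4, 0, 2, 1, 3, 6, 7, 5]
After 2 (swap(7, 5)): [4, 0, 2, 1, 3, 5, 7, 6]
After 3 (swap(3, 6)): [4, 0, 2, 7, 3, 5, 1, 6]
After 4 (reverse(1, 2)): [4, 2, 0, 7, 3, 5, 1, 6]
After 5 (reverse(3, 7)): [4, 2, 0, 6, 1, 5, 3, 7]
After 6 (rotate_left(3, 7, k=3)): [4, 2, 0, 3, 7, 6, 1, 5]
After 7 (rotate_left(0, 6, k=4)): [7, 6, 1, 4, 2, 0, 3, 5]
After 8 (swap(0, 6)): [3, 6, 1, 4, 2, 0, 7, 5]
After 9 (reverse(2, 6)): [3, 6, 7, 0, 2, 4, 1, 5]

Answer: 2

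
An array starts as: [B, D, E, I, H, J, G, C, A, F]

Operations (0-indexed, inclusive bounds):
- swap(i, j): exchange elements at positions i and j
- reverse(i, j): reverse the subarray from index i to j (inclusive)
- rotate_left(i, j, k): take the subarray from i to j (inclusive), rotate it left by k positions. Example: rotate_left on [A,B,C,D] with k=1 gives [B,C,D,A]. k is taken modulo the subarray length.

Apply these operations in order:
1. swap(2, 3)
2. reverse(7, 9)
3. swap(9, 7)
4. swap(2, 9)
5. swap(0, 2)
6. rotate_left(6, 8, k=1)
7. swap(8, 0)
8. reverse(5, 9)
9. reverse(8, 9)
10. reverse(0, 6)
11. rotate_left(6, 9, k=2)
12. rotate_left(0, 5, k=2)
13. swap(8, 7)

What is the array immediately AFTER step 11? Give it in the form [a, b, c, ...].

Answer: [F, I, H, E, B, D, J, C, G, A]

Derivation:
After 1 (swap(2, 3)): [B, D, I, E, H, J, G, C, A, F]
After 2 (reverse(7, 9)): [B, D, I, E, H, J, G, F, A, C]
After 3 (swap(9, 7)): [B, D, I, E, H, J, G, C, A, F]
After 4 (swap(2, 9)): [B, D, F, E, H, J, G, C, A, I]
After 5 (swap(0, 2)): [F, D, B, E, H, J, G, C, A, I]
After 6 (rotate_left(6, 8, k=1)): [F, D, B, E, H, J, C, A, G, I]
After 7 (swap(8, 0)): [G, D, B, E, H, J, C, A, F, I]
After 8 (reverse(5, 9)): [G, D, B, E, H, I, F, A, C, J]
After 9 (reverse(8, 9)): [G, D, B, E, H, I, F, A, J, C]
After 10 (reverse(0, 6)): [F, I, H, E, B, D, G, A, J, C]
After 11 (rotate_left(6, 9, k=2)): [F, I, H, E, B, D, J, C, G, A]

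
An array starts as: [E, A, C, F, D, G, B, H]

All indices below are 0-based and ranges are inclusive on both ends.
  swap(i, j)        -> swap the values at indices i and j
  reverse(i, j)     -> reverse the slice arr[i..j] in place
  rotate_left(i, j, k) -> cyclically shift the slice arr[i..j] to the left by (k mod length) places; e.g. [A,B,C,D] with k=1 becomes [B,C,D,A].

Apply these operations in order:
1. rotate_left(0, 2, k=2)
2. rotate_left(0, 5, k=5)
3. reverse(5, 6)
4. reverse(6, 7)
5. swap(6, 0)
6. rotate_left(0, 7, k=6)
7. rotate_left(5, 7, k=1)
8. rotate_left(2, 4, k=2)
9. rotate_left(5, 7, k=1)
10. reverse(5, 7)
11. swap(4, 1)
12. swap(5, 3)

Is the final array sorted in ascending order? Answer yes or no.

After 1 (rotate_left(0, 2, k=2)): [C, E, A, F, D, G, B, H]
After 2 (rotate_left(0, 5, k=5)): [G, C, E, A, F, D, B, H]
After 3 (reverse(5, 6)): [G, C, E, A, F, B, D, H]
After 4 (reverse(6, 7)): [G, C, E, A, F, B, H, D]
After 5 (swap(6, 0)): [H, C, E, A, F, B, G, D]
After 6 (rotate_left(0, 7, k=6)): [G, D, H, C, E, A, F, B]
After 7 (rotate_left(5, 7, k=1)): [G, D, H, C, E, F, B, A]
After 8 (rotate_left(2, 4, k=2)): [G, D, E, H, C, F, B, A]
After 9 (rotate_left(5, 7, k=1)): [G, D, E, H, C, B, A, F]
After 10 (reverse(5, 7)): [G, D, E, H, C, F, A, B]
After 11 (swap(4, 1)): [G, C, E, H, D, F, A, B]
After 12 (swap(5, 3)): [G, C, E, F, D, H, A, B]

Answer: no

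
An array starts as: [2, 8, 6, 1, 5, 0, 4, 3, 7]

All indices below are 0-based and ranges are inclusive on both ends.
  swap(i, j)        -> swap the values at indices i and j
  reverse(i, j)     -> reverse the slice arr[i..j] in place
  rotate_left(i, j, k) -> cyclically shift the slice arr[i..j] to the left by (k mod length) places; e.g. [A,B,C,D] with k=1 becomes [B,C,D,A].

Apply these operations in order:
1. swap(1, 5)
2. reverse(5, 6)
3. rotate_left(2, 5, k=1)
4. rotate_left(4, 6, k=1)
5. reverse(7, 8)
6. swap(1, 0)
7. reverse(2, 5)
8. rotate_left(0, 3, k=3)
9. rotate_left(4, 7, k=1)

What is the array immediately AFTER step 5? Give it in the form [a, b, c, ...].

Answer: [2, 0, 1, 5, 6, 8, 4, 7, 3]

Derivation:
After 1 (swap(1, 5)): [2, 0, 6, 1, 5, 8, 4, 3, 7]
After 2 (reverse(5, 6)): [2, 0, 6, 1, 5, 4, 8, 3, 7]
After 3 (rotate_left(2, 5, k=1)): [2, 0, 1, 5, 4, 6, 8, 3, 7]
After 4 (rotate_left(4, 6, k=1)): [2, 0, 1, 5, 6, 8, 4, 3, 7]
After 5 (reverse(7, 8)): [2, 0, 1, 5, 6, 8, 4, 7, 3]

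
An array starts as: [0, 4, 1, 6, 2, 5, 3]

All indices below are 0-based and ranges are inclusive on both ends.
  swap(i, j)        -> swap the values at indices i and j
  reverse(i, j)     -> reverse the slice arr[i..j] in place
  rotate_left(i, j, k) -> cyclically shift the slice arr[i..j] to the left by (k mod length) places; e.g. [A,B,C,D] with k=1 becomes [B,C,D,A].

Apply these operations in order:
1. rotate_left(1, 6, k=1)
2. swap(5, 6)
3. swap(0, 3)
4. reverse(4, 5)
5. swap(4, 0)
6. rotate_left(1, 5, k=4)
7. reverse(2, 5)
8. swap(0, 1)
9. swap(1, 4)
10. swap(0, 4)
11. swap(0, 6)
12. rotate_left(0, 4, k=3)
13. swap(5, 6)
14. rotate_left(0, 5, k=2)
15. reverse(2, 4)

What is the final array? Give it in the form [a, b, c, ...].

Answer: [3, 6, 0, 4, 2, 5, 1]

Derivation:
After 1 (rotate_left(1, 6, k=1)): [0, 1, 6, 2, 5, 3, 4]
After 2 (swap(5, 6)): [0, 1, 6, 2, 5, 4, 3]
After 3 (swap(0, 3)): [2, 1, 6, 0, 5, 4, 3]
After 4 (reverse(4, 5)): [2, 1, 6, 0, 4, 5, 3]
After 5 (swap(4, 0)): [4, 1, 6, 0, 2, 5, 3]
After 6 (rotate_left(1, 5, k=4)): [4, 5, 1, 6, 0, 2, 3]
After 7 (reverse(2, 5)): [4, 5, 2, 0, 6, 1, 3]
After 8 (swap(0, 1)): [5, 4, 2, 0, 6, 1, 3]
After 9 (swap(1, 4)): [5, 6, 2, 0, 4, 1, 3]
After 10 (swap(0, 4)): [4, 6, 2, 0, 5, 1, 3]
After 11 (swap(0, 6)): [3, 6, 2, 0, 5, 1, 4]
After 12 (rotate_left(0, 4, k=3)): [0, 5, 3, 6, 2, 1, 4]
After 13 (swap(5, 6)): [0, 5, 3, 6, 2, 4, 1]
After 14 (rotate_left(0, 5, k=2)): [3, 6, 2, 4, 0, 5, 1]
After 15 (reverse(2, 4)): [3, 6, 0, 4, 2, 5, 1]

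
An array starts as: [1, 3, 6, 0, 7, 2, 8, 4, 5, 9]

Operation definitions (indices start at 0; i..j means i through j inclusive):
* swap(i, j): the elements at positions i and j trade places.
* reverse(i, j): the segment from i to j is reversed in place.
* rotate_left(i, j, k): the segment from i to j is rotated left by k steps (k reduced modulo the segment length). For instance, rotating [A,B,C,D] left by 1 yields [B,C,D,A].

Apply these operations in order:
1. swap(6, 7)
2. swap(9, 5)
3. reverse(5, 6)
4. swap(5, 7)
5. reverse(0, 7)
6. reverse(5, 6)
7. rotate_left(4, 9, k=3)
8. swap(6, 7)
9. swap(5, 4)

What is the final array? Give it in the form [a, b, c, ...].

Answer: [4, 9, 8, 7, 5, 1, 0, 2, 3, 6]

Derivation:
After 1 (swap(6, 7)): [1, 3, 6, 0, 7, 2, 4, 8, 5, 9]
After 2 (swap(9, 5)): [1, 3, 6, 0, 7, 9, 4, 8, 5, 2]
After 3 (reverse(5, 6)): [1, 3, 6, 0, 7, 4, 9, 8, 5, 2]
After 4 (swap(5, 7)): [1, 3, 6, 0, 7, 8, 9, 4, 5, 2]
After 5 (reverse(0, 7)): [4, 9, 8, 7, 0, 6, 3, 1, 5, 2]
After 6 (reverse(5, 6)): [4, 9, 8, 7, 0, 3, 6, 1, 5, 2]
After 7 (rotate_left(4, 9, k=3)): [4, 9, 8, 7, 1, 5, 2, 0, 3, 6]
After 8 (swap(6, 7)): [4, 9, 8, 7, 1, 5, 0, 2, 3, 6]
After 9 (swap(5, 4)): [4, 9, 8, 7, 5, 1, 0, 2, 3, 6]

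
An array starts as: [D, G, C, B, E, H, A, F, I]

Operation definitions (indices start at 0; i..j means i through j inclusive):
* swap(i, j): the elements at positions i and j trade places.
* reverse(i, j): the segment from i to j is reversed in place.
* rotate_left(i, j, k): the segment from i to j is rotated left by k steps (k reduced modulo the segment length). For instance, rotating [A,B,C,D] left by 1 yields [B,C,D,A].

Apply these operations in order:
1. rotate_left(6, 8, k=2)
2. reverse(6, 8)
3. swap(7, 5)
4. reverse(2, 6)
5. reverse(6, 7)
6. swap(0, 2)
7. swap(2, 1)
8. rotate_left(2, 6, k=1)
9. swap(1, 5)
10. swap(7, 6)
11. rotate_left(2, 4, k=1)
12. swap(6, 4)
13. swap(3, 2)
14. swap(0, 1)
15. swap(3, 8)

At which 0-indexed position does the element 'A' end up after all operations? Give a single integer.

Answer: 6

Derivation:
After 1 (rotate_left(6, 8, k=2)): [D, G, C, B, E, H, I, A, F]
After 2 (reverse(6, 8)): [D, G, C, B, E, H, F, A, I]
After 3 (swap(7, 5)): [D, G, C, B, E, A, F, H, I]
After 4 (reverse(2, 6)): [D, G, F, A, E, B, C, H, I]
After 5 (reverse(6, 7)): [D, G, F, A, E, B, H, C, I]
After 6 (swap(0, 2)): [F, G, D, A, E, B, H, C, I]
After 7 (swap(2, 1)): [F, D, G, A, E, B, H, C, I]
After 8 (rotate_left(2, 6, k=1)): [F, D, A, E, B, H, G, C, I]
After 9 (swap(1, 5)): [F, H, A, E, B, D, G, C, I]
After 10 (swap(7, 6)): [F, H, A, E, B, D, C, G, I]
After 11 (rotate_left(2, 4, k=1)): [F, H, E, B, A, D, C, G, I]
After 12 (swap(6, 4)): [F, H, E, B, C, D, A, G, I]
After 13 (swap(3, 2)): [F, H, B, E, C, D, A, G, I]
After 14 (swap(0, 1)): [H, F, B, E, C, D, A, G, I]
After 15 (swap(3, 8)): [H, F, B, I, C, D, A, G, E]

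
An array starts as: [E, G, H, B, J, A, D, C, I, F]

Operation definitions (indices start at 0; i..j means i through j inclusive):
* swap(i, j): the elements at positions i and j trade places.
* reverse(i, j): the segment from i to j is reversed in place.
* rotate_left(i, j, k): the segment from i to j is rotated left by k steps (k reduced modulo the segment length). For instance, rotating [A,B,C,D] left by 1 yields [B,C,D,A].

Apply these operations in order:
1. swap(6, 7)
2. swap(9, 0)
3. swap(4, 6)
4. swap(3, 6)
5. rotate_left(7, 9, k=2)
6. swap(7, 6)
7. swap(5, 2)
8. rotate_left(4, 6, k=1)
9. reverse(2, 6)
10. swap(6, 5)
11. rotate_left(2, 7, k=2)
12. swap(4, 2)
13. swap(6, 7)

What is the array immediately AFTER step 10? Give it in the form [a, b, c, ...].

Answer: [F, G, C, E, H, A, J, B, D, I]

Derivation:
After 1 (swap(6, 7)): [E, G, H, B, J, A, C, D, I, F]
After 2 (swap(9, 0)): [F, G, H, B, J, A, C, D, I, E]
After 3 (swap(4, 6)): [F, G, H, B, C, A, J, D, I, E]
After 4 (swap(3, 6)): [F, G, H, J, C, A, B, D, I, E]
After 5 (rotate_left(7, 9, k=2)): [F, G, H, J, C, A, B, E, D, I]
After 6 (swap(7, 6)): [F, G, H, J, C, A, E, B, D, I]
After 7 (swap(5, 2)): [F, G, A, J, C, H, E, B, D, I]
After 8 (rotate_left(4, 6, k=1)): [F, G, A, J, H, E, C, B, D, I]
After 9 (reverse(2, 6)): [F, G, C, E, H, J, A, B, D, I]
After 10 (swap(6, 5)): [F, G, C, E, H, A, J, B, D, I]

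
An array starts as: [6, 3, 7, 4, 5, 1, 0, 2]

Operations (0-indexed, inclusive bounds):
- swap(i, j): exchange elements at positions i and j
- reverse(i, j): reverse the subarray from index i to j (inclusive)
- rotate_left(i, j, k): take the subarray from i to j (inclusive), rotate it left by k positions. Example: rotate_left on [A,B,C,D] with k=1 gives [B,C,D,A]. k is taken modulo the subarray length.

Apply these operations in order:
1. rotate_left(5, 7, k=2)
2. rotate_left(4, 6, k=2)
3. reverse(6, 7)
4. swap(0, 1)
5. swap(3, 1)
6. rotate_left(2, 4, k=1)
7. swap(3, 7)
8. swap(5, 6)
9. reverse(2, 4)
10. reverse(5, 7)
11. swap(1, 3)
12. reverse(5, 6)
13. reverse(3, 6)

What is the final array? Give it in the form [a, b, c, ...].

After 1 (rotate_left(5, 7, k=2)): [6, 3, 7, 4, 5, 2, 1, 0]
After 2 (rotate_left(4, 6, k=2)): [6, 3, 7, 4, 1, 5, 2, 0]
After 3 (reverse(6, 7)): [6, 3, 7, 4, 1, 5, 0, 2]
After 4 (swap(0, 1)): [3, 6, 7, 4, 1, 5, 0, 2]
After 5 (swap(3, 1)): [3, 4, 7, 6, 1, 5, 0, 2]
After 6 (rotate_left(2, 4, k=1)): [3, 4, 6, 1, 7, 5, 0, 2]
After 7 (swap(3, 7)): [3, 4, 6, 2, 7, 5, 0, 1]
After 8 (swap(5, 6)): [3, 4, 6, 2, 7, 0, 5, 1]
After 9 (reverse(2, 4)): [3, 4, 7, 2, 6, 0, 5, 1]
After 10 (reverse(5, 7)): [3, 4, 7, 2, 6, 1, 5, 0]
After 11 (swap(1, 3)): [3, 2, 7, 4, 6, 1, 5, 0]
After 12 (reverse(5, 6)): [3, 2, 7, 4, 6, 5, 1, 0]
After 13 (reverse(3, 6)): [3, 2, 7, 1, 5, 6, 4, 0]

Answer: [3, 2, 7, 1, 5, 6, 4, 0]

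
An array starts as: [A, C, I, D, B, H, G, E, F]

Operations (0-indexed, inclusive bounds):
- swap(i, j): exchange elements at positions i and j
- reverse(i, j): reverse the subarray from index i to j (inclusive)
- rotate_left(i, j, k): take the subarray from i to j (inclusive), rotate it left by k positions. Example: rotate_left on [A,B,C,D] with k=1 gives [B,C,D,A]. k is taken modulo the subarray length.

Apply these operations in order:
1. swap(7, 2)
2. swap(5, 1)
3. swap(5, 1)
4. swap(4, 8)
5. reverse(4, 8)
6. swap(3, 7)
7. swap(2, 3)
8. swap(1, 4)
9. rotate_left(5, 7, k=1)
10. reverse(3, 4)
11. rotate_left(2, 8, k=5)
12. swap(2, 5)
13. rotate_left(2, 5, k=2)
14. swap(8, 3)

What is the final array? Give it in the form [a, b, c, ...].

Answer: [A, B, H, D, C, F, E, G, I]

Derivation:
After 1 (swap(7, 2)): [A, C, E, D, B, H, G, I, F]
After 2 (swap(5, 1)): [A, H, E, D, B, C, G, I, F]
After 3 (swap(5, 1)): [A, C, E, D, B, H, G, I, F]
After 4 (swap(4, 8)): [A, C, E, D, F, H, G, I, B]
After 5 (reverse(4, 8)): [A, C, E, D, B, I, G, H, F]
After 6 (swap(3, 7)): [A, C, E, H, B, I, G, D, F]
After 7 (swap(2, 3)): [A, C, H, E, B, I, G, D, F]
After 8 (swap(1, 4)): [A, B, H, E, C, I, G, D, F]
After 9 (rotate_left(5, 7, k=1)): [A, B, H, E, C, G, D, I, F]
After 10 (reverse(3, 4)): [A, B, H, C, E, G, D, I, F]
After 11 (rotate_left(2, 8, k=5)): [A, B, I, F, H, C, E, G, D]
After 12 (swap(2, 5)): [A, B, C, F, H, I, E, G, D]
After 13 (rotate_left(2, 5, k=2)): [A, B, H, I, C, F, E, G, D]
After 14 (swap(8, 3)): [A, B, H, D, C, F, E, G, I]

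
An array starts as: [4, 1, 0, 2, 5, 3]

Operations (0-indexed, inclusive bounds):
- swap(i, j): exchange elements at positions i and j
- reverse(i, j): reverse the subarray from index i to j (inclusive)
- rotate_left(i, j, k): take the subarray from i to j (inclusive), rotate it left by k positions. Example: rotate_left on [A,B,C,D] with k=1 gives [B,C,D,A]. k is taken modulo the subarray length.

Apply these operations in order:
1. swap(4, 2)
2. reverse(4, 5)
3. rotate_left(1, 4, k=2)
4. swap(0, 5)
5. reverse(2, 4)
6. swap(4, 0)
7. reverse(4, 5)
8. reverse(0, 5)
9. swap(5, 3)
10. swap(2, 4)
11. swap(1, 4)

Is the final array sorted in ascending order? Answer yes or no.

Answer: yes

Derivation:
After 1 (swap(4, 2)): [4, 1, 5, 2, 0, 3]
After 2 (reverse(4, 5)): [4, 1, 5, 2, 3, 0]
After 3 (rotate_left(1, 4, k=2)): [4, 2, 3, 1, 5, 0]
After 4 (swap(0, 5)): [0, 2, 3, 1, 5, 4]
After 5 (reverse(2, 4)): [0, 2, 5, 1, 3, 4]
After 6 (swap(4, 0)): [3, 2, 5, 1, 0, 4]
After 7 (reverse(4, 5)): [3, 2, 5, 1, 4, 0]
After 8 (reverse(0, 5)): [0, 4, 1, 5, 2, 3]
After 9 (swap(5, 3)): [0, 4, 1, 3, 2, 5]
After 10 (swap(2, 4)): [0, 4, 2, 3, 1, 5]
After 11 (swap(1, 4)): [0, 1, 2, 3, 4, 5]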